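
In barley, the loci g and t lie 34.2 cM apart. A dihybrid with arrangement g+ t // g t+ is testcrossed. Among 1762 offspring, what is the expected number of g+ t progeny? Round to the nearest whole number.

A map distance of 34.2 cM corresponds to a recombination frequency of 0.342.
The F1 is g+ t / g t+, so g+ t is a parental gamete class with expected frequency (1 − r)/2 = 0.658/2 = 0.3290.
Expected number = 0.3290 × 1762 = 579.70 ≈ 580.

580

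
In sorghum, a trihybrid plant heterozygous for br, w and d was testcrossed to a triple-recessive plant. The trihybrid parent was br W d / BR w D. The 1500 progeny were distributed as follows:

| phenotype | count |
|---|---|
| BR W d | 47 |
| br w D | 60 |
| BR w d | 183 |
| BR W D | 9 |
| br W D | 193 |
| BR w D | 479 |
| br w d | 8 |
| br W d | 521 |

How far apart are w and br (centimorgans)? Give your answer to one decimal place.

The two rarest classes, br w d and BR W D, are the double crossovers. Comparing them with the parentals, only the w allele has switched, so w is the middle locus and the order is d – w – br.
Crossovers in the w–br interval produce the single-crossover classes BR W d and br w D (47 + 60 = 107) plus the double crossovers (17).
RF(w–br) = (107 + 17) / 1500 = 124/1500 = 0.0827 → 8.3 centimorgans.

8.3 centimorgans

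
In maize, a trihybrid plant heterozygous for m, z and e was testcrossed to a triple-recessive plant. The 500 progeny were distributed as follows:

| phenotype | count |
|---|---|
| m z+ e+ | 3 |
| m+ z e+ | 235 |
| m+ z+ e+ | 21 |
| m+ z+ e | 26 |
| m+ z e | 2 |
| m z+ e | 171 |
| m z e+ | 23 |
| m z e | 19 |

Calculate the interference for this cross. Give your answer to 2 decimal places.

-0.03

The two most frequent reciprocal classes, m+ z e+ and m z+ e, are the parental types, so the F1 was m+ z e+ / m z+ e.
The two rarest classes, m+ z e and m z+ e+, are the double crossovers. Comparing them with the parentals, only the e allele has switched, so e is the middle locus and the order is z – e – m.
z–e: (40 + 5)/500 = 0.0900; e–m: (49 + 5)/500 = 0.1080.
Expected DCO frequency = 0.0900 × 0.1080 ≈ 0.00972; observed = 5/500 ≈ 0.01000.
Coefficient of coincidence = 0.01000/0.00972 ≈ 1.03; interference = 1 − 1.03 = -0.03.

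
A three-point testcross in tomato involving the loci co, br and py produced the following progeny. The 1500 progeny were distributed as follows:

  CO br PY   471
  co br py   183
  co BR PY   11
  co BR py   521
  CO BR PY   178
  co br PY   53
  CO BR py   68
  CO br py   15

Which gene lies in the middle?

py

The two most frequent reciprocal classes, co BR py and CO br PY, are the parental types, so the F1 was co BR py / CO br PY.
The two rarest classes, co BR PY and CO br py, are the double crossovers. Comparing them with the parentals, only the py allele has switched, so py is the middle locus and the order is co – py – br.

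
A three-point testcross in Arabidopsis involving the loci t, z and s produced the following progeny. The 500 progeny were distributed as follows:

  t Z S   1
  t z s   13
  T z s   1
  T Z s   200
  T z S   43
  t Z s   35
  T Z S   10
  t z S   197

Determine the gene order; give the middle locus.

z

The two most frequent reciprocal classes, t z S and T Z s, are the parental types, so the F1 was t z S / T Z s.
The two rarest classes, t Z S and T z s, are the double crossovers. Comparing them with the parentals, only the z allele has switched, so z is the middle locus and the order is t – z – s.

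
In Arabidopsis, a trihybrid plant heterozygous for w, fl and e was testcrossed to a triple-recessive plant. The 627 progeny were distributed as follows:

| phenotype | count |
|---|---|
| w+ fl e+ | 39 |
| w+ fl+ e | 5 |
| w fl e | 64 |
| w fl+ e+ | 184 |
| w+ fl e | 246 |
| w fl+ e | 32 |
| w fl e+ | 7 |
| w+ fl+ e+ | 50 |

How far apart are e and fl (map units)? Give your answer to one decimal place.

13.2 map units

The two most frequent reciprocal classes, w+ fl e and w fl+ e+, are the parental types, so the F1 was w+ fl e / w fl+ e+.
The two rarest classes, w+ fl+ e and w fl e+, are the double crossovers. Comparing them with the parentals, only the fl allele has switched, so fl is the middle locus and the order is w – fl – e.
Crossovers in the fl–e interval produce the single-crossover classes w+ fl e+ and w fl+ e (39 + 32 = 71) plus the double crossovers (12).
RF(fl–e) = (71 + 12) / 627 = 83/627 = 0.1324 → 13.2 map units.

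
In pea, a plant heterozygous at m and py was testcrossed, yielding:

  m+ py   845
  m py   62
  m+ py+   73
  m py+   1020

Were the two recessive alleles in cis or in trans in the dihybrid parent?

The two most frequent classes are m+ py (845) and m py+ (1020); these are the parental (non-recombinant) types.
So the F1 carried m+ py on one chromosome and m py+ on the other — the recessive alleles are on opposite chromosomes (trans / repulsion).

trans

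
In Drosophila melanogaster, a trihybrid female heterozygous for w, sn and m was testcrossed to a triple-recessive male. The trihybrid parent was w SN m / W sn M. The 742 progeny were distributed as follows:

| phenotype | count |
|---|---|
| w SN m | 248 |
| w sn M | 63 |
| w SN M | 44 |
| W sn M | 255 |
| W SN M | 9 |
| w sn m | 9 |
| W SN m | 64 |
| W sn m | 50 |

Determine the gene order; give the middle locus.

sn

The two rarest classes, w sn m and W SN M, are the double crossovers. Comparing them with the parentals, only the sn allele has switched, so sn is the middle locus and the order is w – sn – m.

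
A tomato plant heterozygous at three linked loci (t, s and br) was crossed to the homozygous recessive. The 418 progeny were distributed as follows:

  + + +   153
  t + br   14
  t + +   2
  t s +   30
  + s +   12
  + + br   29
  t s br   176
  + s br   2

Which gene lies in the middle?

t

The two most frequent reciprocal classes, t s br and + + +, are the parental types, so the F1 was t s br / + + +.
The two rarest classes, + s br and t + +, are the double crossovers. Comparing them with the parentals, only the t allele has switched, so t is the middle locus and the order is br – t – s.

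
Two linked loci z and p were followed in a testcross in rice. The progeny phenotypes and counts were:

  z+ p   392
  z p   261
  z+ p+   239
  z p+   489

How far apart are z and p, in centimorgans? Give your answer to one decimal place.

36.2 centimorgans

The two most frequent classes, z+ p (392) and z p+ (489), are the parental types, so the F1 was z+ p / z p+.
The recombinant classes are z+ p+ and z p: 239 + 261 = 500.
Recombination frequency = 500/1381 = 0.3621 ≈ 36.2%, i.e. 36.2 centimorgans.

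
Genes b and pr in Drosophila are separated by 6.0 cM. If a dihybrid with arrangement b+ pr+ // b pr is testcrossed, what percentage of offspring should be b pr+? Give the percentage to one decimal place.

A map distance of 6.0 cM corresponds to a recombination frequency of 0.060.
The F1 is b+ pr+ / b pr, so b pr+ is a recombinant gamete class with expected frequency r/2 = 0.060/2 = 0.0300.
That is 0.0300 = 3.0% of the progeny.

3.0%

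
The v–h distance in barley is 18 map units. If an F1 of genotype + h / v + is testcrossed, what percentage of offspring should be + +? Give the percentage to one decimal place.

9.0%

A map distance of 18 map units corresponds to a recombination frequency of 0.180.
The F1 is + h / v +, so + + is a recombinant gamete class with expected frequency r/2 = 0.180/2 = 0.0900.
That is 0.0900 = 9.0% of the progeny.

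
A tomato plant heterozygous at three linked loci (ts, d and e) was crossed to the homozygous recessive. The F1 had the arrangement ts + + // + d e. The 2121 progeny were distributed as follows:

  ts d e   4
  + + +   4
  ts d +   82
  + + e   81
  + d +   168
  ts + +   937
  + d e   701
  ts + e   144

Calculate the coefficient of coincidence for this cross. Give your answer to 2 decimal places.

The two rarest classes, + + + and ts d e, are the double crossovers. Comparing them with the parentals, only the ts allele has switched, so ts is the middle locus and the order is d – ts – e.
d–ts: (163 + 8)/2121 = 0.0806; ts–e: (312 + 8)/2121 = 0.1509.
Expected DCO frequency = 0.0806 × 0.1509 ≈ 0.01216; observed = 8/2121 ≈ 0.00377.
Coefficient of coincidence = 0.00377/0.01216 ≈ 0.31.

0.31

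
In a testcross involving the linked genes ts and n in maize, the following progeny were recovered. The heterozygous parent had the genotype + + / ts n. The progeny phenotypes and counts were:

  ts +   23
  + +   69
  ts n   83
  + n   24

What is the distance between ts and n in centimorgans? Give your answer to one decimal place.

23.6 centimorgans

The recombinant classes are + n and ts +: 24 + 23 = 47.
Recombination frequency = 47/199 = 0.2362 ≈ 23.6%, i.e. 23.6 centimorgans.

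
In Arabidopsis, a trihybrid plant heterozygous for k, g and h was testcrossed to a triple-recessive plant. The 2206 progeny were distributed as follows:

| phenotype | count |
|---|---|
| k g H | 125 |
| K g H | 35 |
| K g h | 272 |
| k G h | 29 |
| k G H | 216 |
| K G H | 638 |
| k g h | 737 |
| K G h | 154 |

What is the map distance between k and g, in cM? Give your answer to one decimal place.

The two most frequent reciprocal classes, k g h and K G H, are the parental types, so the F1 was k g h / K G H.
The two rarest classes, k G h and K g H, are the double crossovers. Comparing them with the parentals, only the g allele has switched, so g is the middle locus and the order is k – g – h.
Crossovers in the k–g interval produce the single-crossover classes K g h and k G H (272 + 216 = 488) plus the double crossovers (64).
RF(k–g) = (488 + 64) / 2206 = 552/2206 = 0.2502 → 25.0 cM.

25.0 cM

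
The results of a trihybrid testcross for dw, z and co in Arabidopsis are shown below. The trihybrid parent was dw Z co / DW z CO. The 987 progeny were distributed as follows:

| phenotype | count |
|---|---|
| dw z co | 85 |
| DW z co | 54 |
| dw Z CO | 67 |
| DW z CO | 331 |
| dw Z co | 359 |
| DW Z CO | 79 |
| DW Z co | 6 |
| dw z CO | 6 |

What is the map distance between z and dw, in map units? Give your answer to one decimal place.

The two rarest classes, DW Z co and dw z CO, are the double crossovers. Comparing them with the parentals, only the dw allele has switched, so dw is the middle locus and the order is z – dw – co.
Crossovers in the z–dw interval produce the single-crossover classes dw z co and DW Z CO (85 + 79 = 164) plus the double crossovers (12).
RF(z–dw) = (164 + 12) / 987 = 176/987 = 0.1783 → 17.8 map units.

17.8 map units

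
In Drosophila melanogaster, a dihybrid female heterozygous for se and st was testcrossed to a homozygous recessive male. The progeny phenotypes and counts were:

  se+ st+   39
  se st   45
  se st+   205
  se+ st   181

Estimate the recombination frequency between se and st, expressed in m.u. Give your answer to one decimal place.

The two most frequent classes, se+ st (181) and se st+ (205), are the parental types, so the F1 was se+ st / se st+.
The recombinant classes are se+ st+ and se st: 39 + 45 = 84.
Recombination frequency = 84/470 = 0.1787 ≈ 17.9%, i.e. 17.9 m.u.

17.9 m.u.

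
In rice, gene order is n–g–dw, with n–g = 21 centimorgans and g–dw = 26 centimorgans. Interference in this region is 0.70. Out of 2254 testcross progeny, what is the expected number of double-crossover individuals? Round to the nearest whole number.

37

Map distances give recombination frequencies of 0.210 and 0.260 for the two intervals.
With interference 0.70 (so coincidence = 0.30), expected double-crossover frequency = 0.210 × 0.260 × 0.30 = 0.01638.
Expected number = 0.01638 × 2254 = 36.92 ≈ 37.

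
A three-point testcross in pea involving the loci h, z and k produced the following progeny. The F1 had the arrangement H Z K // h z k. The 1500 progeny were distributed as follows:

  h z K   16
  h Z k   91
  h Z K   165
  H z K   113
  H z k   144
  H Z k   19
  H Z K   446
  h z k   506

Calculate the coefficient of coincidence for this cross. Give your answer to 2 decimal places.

0.64

The two rarest classes, H Z k and h z K, are the double crossovers. Comparing them with the parentals, only the k allele has switched, so k is the middle locus and the order is z – k – h.
z–k: (204 + 35)/1500 = 0.1593; k–h: (309 + 35)/1500 = 0.2293.
Expected DCO frequency = 0.1593 × 0.2293 ≈ 0.03653; observed = 35/1500 ≈ 0.02333.
Coefficient of coincidence = 0.02333/0.03653 ≈ 0.64.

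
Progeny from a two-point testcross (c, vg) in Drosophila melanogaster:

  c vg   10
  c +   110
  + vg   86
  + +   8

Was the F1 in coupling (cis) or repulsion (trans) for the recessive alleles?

trans

The two most frequent classes are + vg (86) and c + (110); these are the parental (non-recombinant) types.
So the F1 carried + vg on one chromosome and c + on the other — the recessive alleles are on opposite chromosomes (trans / repulsion).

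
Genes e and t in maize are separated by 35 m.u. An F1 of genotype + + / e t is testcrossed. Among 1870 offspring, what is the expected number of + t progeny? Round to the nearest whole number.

A map distance of 35 m.u. corresponds to a recombination frequency of 0.350.
The F1 is + + / e t, so + t is a recombinant gamete class with expected frequency r/2 = 0.350/2 = 0.1750.
Expected number = 0.1750 × 1870 = 327.25 ≈ 327.

327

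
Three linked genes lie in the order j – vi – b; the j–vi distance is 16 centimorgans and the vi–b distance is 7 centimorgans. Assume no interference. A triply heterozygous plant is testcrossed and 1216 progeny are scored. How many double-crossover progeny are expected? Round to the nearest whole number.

14

Map distances give recombination frequencies of 0.160 and 0.070 for the two intervals.
With no interference, expected double-crossover frequency = 0.160 × 0.070 = 0.01120.
Expected number = 0.01120 × 1216 = 13.62 ≈ 14.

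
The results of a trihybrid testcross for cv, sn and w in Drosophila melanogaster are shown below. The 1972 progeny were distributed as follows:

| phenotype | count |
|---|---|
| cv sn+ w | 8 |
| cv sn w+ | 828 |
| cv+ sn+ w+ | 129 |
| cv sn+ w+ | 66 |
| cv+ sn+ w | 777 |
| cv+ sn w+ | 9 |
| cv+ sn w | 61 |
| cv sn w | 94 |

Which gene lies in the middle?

The two most frequent reciprocal classes, cv+ sn+ w and cv sn w+, are the parental types, so the F1 was cv+ sn+ w / cv sn w+.
The two rarest classes, cv sn+ w and cv+ sn w+, are the double crossovers. Comparing them with the parentals, only the cv allele has switched, so cv is the middle locus and the order is w – cv – sn.

cv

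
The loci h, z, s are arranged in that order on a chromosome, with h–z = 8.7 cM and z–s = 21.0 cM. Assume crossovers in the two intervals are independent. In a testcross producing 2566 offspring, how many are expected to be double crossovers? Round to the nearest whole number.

47

Map distances give recombination frequencies of 0.087 and 0.210 for the two intervals.
With no interference, expected double-crossover frequency = 0.087 × 0.210 = 0.01827.
Expected number = 0.01827 × 2566 = 46.88 ≈ 47.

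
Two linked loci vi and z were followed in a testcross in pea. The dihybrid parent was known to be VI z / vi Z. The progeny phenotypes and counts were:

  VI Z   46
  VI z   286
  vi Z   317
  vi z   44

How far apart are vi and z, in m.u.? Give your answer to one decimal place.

13.0 m.u.

The recombinant classes are VI Z and vi z: 46 + 44 = 90.
Recombination frequency = 90/693 = 0.1299 ≈ 13.0%, i.e. 13.0 m.u.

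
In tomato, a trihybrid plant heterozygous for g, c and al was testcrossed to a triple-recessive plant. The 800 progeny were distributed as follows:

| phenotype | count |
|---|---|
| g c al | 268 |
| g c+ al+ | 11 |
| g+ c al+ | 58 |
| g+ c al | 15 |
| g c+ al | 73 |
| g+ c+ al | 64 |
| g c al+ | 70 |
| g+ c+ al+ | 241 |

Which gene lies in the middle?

The two most frequent reciprocal classes, g+ c+ al+ and g c al, are the parental types, so the F1 was g+ c+ al+ / g c al.
The two rarest classes, g c+ al+ and g+ c al, are the double crossovers. Comparing them with the parentals, only the g allele has switched, so g is the middle locus and the order is c – g – al.

g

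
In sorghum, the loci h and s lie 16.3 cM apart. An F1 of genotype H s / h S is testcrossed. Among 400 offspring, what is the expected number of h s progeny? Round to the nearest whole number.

A map distance of 16.3 cM corresponds to a recombination frequency of 0.163.
The F1 is H s / h S, so h s is a recombinant gamete class with expected frequency r/2 = 0.163/2 = 0.0815.
Expected number = 0.0815 × 400 = 32.60 ≈ 33.

33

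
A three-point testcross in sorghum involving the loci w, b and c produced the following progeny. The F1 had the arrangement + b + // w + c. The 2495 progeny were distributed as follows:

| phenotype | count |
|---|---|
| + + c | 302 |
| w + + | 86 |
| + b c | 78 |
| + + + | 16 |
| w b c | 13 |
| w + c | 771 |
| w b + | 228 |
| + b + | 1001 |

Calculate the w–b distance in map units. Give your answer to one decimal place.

22.4 map units

The two rarest classes, + + + and w b c, are the double crossovers. Comparing them with the parentals, only the b allele has switched, so b is the middle locus and the order is w – b – c.
Crossovers in the w–b interval produce the single-crossover classes w b + and + + c (228 + 302 = 530) plus the double crossovers (29).
RF(w–b) = (530 + 29) / 2495 = 559/2495 = 0.2240 → 22.4 map units.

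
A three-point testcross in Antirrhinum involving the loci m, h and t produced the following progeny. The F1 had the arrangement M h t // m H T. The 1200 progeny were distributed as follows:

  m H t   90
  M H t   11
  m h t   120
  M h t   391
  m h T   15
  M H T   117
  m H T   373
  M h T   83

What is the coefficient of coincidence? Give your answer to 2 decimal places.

0.60

The two rarest classes, M H t and m h T, are the double crossovers. Comparing them with the parentals, only the h allele has switched, so h is the middle locus and the order is t – h – m.
t–h: (173 + 26)/1200 = 0.1658; h–m: (237 + 26)/1200 = 0.2192.
Expected DCO frequency = 0.1658 × 0.2192 ≈ 0.03634; observed = 26/1200 ≈ 0.02167.
Coefficient of coincidence = 0.02167/0.03634 ≈ 0.60.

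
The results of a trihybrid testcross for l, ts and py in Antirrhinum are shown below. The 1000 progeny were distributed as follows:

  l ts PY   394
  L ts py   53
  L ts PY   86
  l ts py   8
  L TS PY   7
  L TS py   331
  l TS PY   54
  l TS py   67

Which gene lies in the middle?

The two most frequent reciprocal classes, L TS py and l ts PY, are the parental types, so the F1 was L TS py / l ts PY.
The two rarest classes, L TS PY and l ts py, are the double crossovers. Comparing them with the parentals, only the py allele has switched, so py is the middle locus and the order is l – py – ts.

py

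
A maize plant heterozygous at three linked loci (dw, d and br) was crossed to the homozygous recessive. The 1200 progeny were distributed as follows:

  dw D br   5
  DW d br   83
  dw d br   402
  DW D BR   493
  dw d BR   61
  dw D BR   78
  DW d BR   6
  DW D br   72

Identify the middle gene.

d

The two most frequent reciprocal classes, dw d br and DW D BR, are the parental types, so the F1 was dw d br / DW D BR.
The two rarest classes, dw D br and DW d BR, are the double crossovers. Comparing them with the parentals, only the d allele has switched, so d is the middle locus and the order is br – d – dw.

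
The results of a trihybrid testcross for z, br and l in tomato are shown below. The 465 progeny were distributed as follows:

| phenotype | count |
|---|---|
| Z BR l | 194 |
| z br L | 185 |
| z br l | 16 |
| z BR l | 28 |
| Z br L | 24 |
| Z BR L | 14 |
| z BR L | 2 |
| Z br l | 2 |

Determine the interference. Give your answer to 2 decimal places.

0.02

The two most frequent reciprocal classes, z br L and Z BR l, are the parental types, so the F1 was z br L / Z BR l.
The two rarest classes, z BR L and Z br l, are the double crossovers. Comparing them with the parentals, only the br allele has switched, so br is the middle locus and the order is l – br – z.
l–br: (30 + 4)/465 = 0.0731; br–z: (52 + 4)/465 = 0.1204.
Expected DCO frequency = 0.0731 × 0.1204 ≈ 0.00880; observed = 4/465 ≈ 0.00860.
Coefficient of coincidence = 0.00860/0.00880 ≈ 0.98; interference = 1 − 0.98 = 0.02.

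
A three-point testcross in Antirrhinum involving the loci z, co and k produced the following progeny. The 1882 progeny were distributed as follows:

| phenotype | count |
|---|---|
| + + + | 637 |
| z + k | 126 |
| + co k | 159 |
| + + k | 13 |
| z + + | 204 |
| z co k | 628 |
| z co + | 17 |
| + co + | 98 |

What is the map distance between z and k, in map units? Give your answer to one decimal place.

20.9 map units

The two most frequent reciprocal classes, z co k and + + +, are the parental types, so the F1 was z co k / + + +.
The two rarest classes, z co + and + + k, are the double crossovers. Comparing them with the parentals, only the k allele has switched, so k is the middle locus and the order is co – k – z.
Crossovers in the k–z interval produce the single-crossover classes + co k and z + + (159 + 204 = 363) plus the double crossovers (30).
RF(k–z) = (363 + 30) / 1882 = 393/1882 = 0.2088 → 20.9 map units.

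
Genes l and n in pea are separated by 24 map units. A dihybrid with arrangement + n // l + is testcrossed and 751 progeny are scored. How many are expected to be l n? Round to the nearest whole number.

A map distance of 24 map units corresponds to a recombination frequency of 0.240.
The F1 is + n / l +, so l n is a recombinant gamete class with expected frequency r/2 = 0.240/2 = 0.1200.
Expected number = 0.1200 × 751 = 90.12 ≈ 90.

90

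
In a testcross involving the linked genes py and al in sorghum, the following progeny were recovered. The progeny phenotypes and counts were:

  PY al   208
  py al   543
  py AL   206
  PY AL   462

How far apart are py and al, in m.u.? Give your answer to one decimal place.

The two most frequent classes, PY AL (462) and py al (543), are the parental types, so the F1 was PY AL / py al.
The recombinant classes are PY al and py AL: 208 + 206 = 414.
Recombination frequency = 414/1419 = 0.2918 ≈ 29.2%, i.e. 29.2 m.u.

29.2 m.u.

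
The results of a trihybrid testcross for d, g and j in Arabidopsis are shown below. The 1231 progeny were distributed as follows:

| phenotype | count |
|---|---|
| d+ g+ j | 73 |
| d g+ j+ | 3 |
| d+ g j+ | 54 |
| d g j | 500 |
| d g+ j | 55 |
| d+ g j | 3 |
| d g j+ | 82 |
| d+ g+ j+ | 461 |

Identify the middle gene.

d

The two most frequent reciprocal classes, d g j and d+ g+ j+, are the parental types, so the F1 was d g j / d+ g+ j+.
The two rarest classes, d+ g j and d g+ j+, are the double crossovers. Comparing them with the parentals, only the d allele has switched, so d is the middle locus and the order is g – d – j.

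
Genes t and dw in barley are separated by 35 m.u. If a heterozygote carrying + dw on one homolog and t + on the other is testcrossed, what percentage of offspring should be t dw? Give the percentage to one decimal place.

17.5%

A map distance of 35 m.u. corresponds to a recombination frequency of 0.350.
The F1 is + dw / t +, so t dw is a recombinant gamete class with expected frequency r/2 = 0.350/2 = 0.1750.
That is 0.1750 = 17.5% of the progeny.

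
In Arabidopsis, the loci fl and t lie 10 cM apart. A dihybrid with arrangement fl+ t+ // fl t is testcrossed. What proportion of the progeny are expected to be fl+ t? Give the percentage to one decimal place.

A map distance of 10 cM corresponds to a recombination frequency of 0.100.
The F1 is fl+ t+ / fl t, so fl+ t is a recombinant gamete class with expected frequency r/2 = 0.100/2 = 0.0500.
That is 0.0500 = 5.0% of the progeny.

5.0%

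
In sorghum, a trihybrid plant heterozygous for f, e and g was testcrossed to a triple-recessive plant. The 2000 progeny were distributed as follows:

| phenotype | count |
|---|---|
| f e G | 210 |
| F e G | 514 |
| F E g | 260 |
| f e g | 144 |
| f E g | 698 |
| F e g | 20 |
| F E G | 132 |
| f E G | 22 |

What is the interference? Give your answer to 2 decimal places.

The two most frequent reciprocal classes, f E g and F e G, are the parental types, so the F1 was f E g / F e G.
The two rarest classes, f E G and F e g, are the double crossovers. Comparing them with the parentals, only the g allele has switched, so g is the middle locus and the order is e – g – f.
e–g: (276 + 42)/2000 = 0.1590; g–f: (470 + 42)/2000 = 0.2560.
Expected DCO frequency = 0.1590 × 0.2560 ≈ 0.04070; observed = 42/2000 ≈ 0.02100.
Coefficient of coincidence = 0.02100/0.04070 ≈ 0.52; interference = 1 − 0.52 = 0.48.

0.48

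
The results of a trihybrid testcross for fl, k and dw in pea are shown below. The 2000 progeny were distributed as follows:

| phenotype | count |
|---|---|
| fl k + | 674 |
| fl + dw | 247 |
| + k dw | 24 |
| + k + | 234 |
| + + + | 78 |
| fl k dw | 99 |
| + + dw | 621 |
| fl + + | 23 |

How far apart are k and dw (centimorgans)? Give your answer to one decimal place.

The two most frequent reciprocal classes, + + dw and fl k +, are the parental types, so the F1 was + + dw / fl k +.
The two rarest classes, + k dw and fl + +, are the double crossovers. Comparing them with the parentals, only the k allele has switched, so k is the middle locus and the order is fl – k – dw.
Crossovers in the k–dw interval produce the single-crossover classes + + + and fl k dw (78 + 99 = 177) plus the double crossovers (47).
RF(k–dw) = (177 + 47) / 2000 = 224/2000 = 0.1120 → 11.2 centimorgans.

11.2 centimorgans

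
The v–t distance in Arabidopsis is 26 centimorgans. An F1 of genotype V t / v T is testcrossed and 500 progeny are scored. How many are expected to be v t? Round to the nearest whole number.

A map distance of 26 centimorgans corresponds to a recombination frequency of 0.260.
The F1 is V t / v T, so v t is a recombinant gamete class with expected frequency r/2 = 0.260/2 = 0.1300.
Expected number = 0.1300 × 500 = 65.00 ≈ 65.

65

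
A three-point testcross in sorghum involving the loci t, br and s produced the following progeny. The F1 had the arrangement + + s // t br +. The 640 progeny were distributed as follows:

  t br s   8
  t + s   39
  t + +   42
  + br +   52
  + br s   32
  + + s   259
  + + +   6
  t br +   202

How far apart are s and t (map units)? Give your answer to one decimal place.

16.4 map units

The two rarest classes, + + + and t br s, are the double crossovers. Comparing them with the parentals, only the s allele has switched, so s is the middle locus and the order is t – s – br.
Crossovers in the t–s interval produce the single-crossover classes t + s and + br + (39 + 52 = 91) plus the double crossovers (14).
RF(t–s) = (91 + 14) / 640 = 105/640 = 0.1641 → 16.4 map units.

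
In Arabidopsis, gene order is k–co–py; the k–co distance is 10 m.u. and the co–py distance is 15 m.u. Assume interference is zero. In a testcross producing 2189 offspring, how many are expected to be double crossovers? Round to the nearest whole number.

33

Map distances give recombination frequencies of 0.100 and 0.150 for the two intervals.
With no interference, expected double-crossover frequency = 0.100 × 0.150 = 0.01500.
Expected number = 0.01500 × 2189 = 32.84 ≈ 33.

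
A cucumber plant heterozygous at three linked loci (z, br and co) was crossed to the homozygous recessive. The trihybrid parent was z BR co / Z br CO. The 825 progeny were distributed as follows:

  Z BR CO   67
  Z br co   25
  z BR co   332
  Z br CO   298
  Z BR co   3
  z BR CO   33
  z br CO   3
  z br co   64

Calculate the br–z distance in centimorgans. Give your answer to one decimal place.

16.6 centimorgans

The two rarest classes, Z BR co and z br CO, are the double crossovers. Comparing them with the parentals, only the z allele has switched, so z is the middle locus and the order is br – z – co.
Crossovers in the br–z interval produce the single-crossover classes z br co and Z BR CO (64 + 67 = 131) plus the double crossovers (6).
RF(br–z) = (131 + 6) / 825 = 137/825 = 0.1661 → 16.6 centimorgans.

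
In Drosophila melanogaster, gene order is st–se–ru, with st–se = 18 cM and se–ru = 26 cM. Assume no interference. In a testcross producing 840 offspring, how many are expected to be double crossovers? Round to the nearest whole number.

Map distances give recombination frequencies of 0.180 and 0.260 for the two intervals.
With no interference, expected double-crossover frequency = 0.180 × 0.260 = 0.04680.
Expected number = 0.04680 × 840 = 39.31 ≈ 39.

39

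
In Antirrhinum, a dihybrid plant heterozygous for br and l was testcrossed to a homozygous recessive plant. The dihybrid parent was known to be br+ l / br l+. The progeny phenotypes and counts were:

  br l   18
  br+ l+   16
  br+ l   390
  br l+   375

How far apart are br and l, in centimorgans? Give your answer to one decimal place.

4.3 centimorgans

The recombinant classes are br+ l+ and br l: 16 + 18 = 34.
Recombination frequency = 34/799 = 0.0426 ≈ 4.3%, i.e. 4.3 centimorgans.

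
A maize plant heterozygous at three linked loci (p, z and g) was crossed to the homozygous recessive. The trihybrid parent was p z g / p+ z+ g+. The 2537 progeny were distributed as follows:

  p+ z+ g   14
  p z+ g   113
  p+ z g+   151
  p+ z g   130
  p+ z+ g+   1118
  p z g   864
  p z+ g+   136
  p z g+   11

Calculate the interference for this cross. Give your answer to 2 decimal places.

0.25

The two rarest classes, p z g+ and p+ z+ g, are the double crossovers. Comparing them with the parentals, only the g allele has switched, so g is the middle locus and the order is p – g – z.
p–g: (266 + 25)/2537 = 0.1147; g–z: (264 + 25)/2537 = 0.1139.
Expected DCO frequency = 0.1147 × 0.1139 ≈ 0.01306; observed = 25/2537 ≈ 0.00985.
Coefficient of coincidence = 0.00985/0.01306 ≈ 0.75; interference = 1 − 0.75 = 0.25.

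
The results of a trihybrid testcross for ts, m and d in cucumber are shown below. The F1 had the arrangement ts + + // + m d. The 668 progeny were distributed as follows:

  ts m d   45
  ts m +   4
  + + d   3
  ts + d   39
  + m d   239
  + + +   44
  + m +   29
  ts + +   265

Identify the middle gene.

The two rarest classes, ts m + and + + d, are the double crossovers. Comparing them with the parentals, only the m allele has switched, so m is the middle locus and the order is ts – m – d.

m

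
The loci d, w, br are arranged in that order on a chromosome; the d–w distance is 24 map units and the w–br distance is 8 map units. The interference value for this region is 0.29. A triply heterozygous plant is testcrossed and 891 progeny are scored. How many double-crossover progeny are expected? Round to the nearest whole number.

Map distances give recombination frequencies of 0.240 and 0.080 for the two intervals.
With interference 0.29 (so coincidence = 0.71), expected double-crossover frequency = 0.240 × 0.080 × 0.71 = 0.01363.
Expected number = 0.01363 × 891 = 12.15 ≈ 12.

12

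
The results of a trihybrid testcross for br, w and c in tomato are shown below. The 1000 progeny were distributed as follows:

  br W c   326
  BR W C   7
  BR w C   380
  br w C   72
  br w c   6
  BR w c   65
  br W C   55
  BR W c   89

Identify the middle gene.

w

The two most frequent reciprocal classes, BR w C and br W c, are the parental types, so the F1 was BR w C / br W c.
The two rarest classes, BR W C and br w c, are the double crossovers. Comparing them with the parentals, only the w allele has switched, so w is the middle locus and the order is c – w – br.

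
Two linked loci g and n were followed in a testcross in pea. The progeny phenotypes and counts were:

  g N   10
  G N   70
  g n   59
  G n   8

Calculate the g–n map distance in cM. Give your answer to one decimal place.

12.2 cM

The two most frequent classes, G N (70) and g n (59), are the parental types, so the F1 was G N / g n.
The recombinant classes are G n and g N: 8 + 10 = 18.
Recombination frequency = 18/147 = 0.1224 ≈ 12.2%, i.e. 12.2 cM.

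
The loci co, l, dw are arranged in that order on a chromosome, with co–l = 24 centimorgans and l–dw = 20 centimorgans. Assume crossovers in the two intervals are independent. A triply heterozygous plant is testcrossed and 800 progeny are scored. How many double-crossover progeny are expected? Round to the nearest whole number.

38

Map distances give recombination frequencies of 0.240 and 0.200 for the two intervals.
With no interference, expected double-crossover frequency = 0.240 × 0.200 = 0.04800.
Expected number = 0.04800 × 800 = 38.40 ≈ 38.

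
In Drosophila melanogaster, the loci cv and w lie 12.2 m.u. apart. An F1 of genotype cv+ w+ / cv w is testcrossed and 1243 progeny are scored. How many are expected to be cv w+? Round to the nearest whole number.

76

A map distance of 12.2 m.u. corresponds to a recombination frequency of 0.122.
The F1 is cv+ w+ / cv w, so cv w+ is a recombinant gamete class with expected frequency r/2 = 0.122/2 = 0.0610.
Expected number = 0.0610 × 1243 = 75.82 ≈ 76.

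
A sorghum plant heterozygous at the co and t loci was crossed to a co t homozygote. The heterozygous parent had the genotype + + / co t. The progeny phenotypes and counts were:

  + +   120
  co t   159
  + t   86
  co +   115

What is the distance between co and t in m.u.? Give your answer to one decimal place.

The recombinant classes are + t and co +: 86 + 115 = 201.
Recombination frequency = 201/480 = 0.4188 ≈ 41.9%, i.e. 41.9 m.u.

41.9 m.u.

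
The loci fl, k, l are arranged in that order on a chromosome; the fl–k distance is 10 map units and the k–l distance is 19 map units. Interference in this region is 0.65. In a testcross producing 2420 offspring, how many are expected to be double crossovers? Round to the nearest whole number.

Map distances give recombination frequencies of 0.100 and 0.190 for the two intervals.
With interference 0.65 (so coincidence = 0.35), expected double-crossover frequency = 0.100 × 0.190 × 0.35 = 0.00665.
Expected number = 0.00665 × 2420 = 16.09 ≈ 16.

16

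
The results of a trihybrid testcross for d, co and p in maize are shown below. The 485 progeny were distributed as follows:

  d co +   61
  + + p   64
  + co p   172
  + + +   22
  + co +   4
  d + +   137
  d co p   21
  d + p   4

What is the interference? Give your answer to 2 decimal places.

0.43

The two most frequent reciprocal classes, + co p and d + +, are the parental types, so the F1 was + co p / d + +.
The two rarest classes, + co + and d + p, are the double crossovers. Comparing them with the parentals, only the p allele has switched, so p is the middle locus and the order is co – p – d.
co–p: (125 + 8)/485 = 0.2742; p–d: (43 + 8)/485 = 0.1052.
Expected DCO frequency = 0.2742 × 0.1052 ≈ 0.02885; observed = 8/485 ≈ 0.01649.
Coefficient of coincidence = 0.01649/0.02885 ≈ 0.57; interference = 1 − 0.57 = 0.43.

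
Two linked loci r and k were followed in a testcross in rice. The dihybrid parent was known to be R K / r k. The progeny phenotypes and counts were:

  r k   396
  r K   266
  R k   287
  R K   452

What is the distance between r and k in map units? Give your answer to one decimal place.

39.5 map units

The recombinant classes are R k and r K: 287 + 266 = 553.
Recombination frequency = 553/1401 = 0.3947 ≈ 39.5%, i.e. 39.5 map units.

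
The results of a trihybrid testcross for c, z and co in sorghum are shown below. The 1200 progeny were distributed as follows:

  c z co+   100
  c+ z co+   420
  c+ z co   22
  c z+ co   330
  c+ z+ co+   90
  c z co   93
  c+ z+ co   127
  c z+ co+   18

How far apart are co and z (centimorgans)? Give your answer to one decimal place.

The two most frequent reciprocal classes, c z+ co and c+ z co+, are the parental types, so the F1 was c z+ co / c+ z co+.
The two rarest classes, c z+ co+ and c+ z co, are the double crossovers. Comparing them with the parentals, only the co allele has switched, so co is the middle locus and the order is c – co – z.
Crossovers in the co–z interval produce the single-crossover classes c z co and c+ z+ co+ (93 + 90 = 183) plus the double crossovers (40).
RF(co–z) = (183 + 40) / 1200 = 223/1200 = 0.1858 → 18.6 centimorgans.

18.6 centimorgans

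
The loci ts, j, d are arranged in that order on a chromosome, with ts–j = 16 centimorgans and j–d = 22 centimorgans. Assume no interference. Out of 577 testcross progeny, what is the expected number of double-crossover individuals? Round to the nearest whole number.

Map distances give recombination frequencies of 0.160 and 0.220 for the two intervals.
With no interference, expected double-crossover frequency = 0.160 × 0.220 = 0.03520.
Expected number = 0.03520 × 577 = 20.31 ≈ 20.

20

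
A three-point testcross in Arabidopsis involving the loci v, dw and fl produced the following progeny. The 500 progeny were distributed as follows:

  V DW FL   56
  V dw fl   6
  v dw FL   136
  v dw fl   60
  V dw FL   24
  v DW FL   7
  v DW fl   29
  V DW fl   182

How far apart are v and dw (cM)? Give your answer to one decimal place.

The two most frequent reciprocal classes, V DW fl and v dw FL, are the parental types, so the F1 was V DW fl / v dw FL.
The two rarest classes, V dw fl and v DW FL, are the double crossovers. Comparing them with the parentals, only the dw allele has switched, so dw is the middle locus and the order is fl – dw – v.
Crossovers in the dw–v interval produce the single-crossover classes v DW fl and V dw FL (29 + 24 = 53) plus the double crossovers (13).
RF(dw–v) = (53 + 13) / 500 = 66/500 = 0.1320 → 13.2 cM.

13.2 cM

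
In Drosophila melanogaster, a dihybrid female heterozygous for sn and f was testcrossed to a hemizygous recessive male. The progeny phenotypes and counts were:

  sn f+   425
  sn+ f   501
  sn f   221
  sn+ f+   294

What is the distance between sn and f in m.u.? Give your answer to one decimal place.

35.7 m.u.

The two most frequent classes, sn+ f (501) and sn f+ (425), are the parental types, so the F1 was sn+ f / sn f+.
The recombinant classes are sn+ f+ and sn f: 294 + 221 = 515.
Recombination frequency = 515/1441 = 0.3574 ≈ 35.7%, i.e. 35.7 m.u.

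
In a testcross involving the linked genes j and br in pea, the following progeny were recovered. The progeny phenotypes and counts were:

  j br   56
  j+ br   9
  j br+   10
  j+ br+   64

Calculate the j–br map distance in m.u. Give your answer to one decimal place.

The two most frequent classes, j+ br+ (64) and j br (56), are the parental types, so the F1 was j+ br+ / j br.
The recombinant classes are j+ br and j br+: 9 + 10 = 19.
Recombination frequency = 19/139 = 0.1367 ≈ 13.7%, i.e. 13.7 m.u.

13.7 m.u.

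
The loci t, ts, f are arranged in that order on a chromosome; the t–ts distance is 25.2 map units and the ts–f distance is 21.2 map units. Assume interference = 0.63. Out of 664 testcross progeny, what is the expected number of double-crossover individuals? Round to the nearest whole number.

Map distances give recombination frequencies of 0.252 and 0.212 for the two intervals.
With interference 0.63 (so coincidence = 0.37), expected double-crossover frequency = 0.252 × 0.212 × 0.37 = 0.01977.
Expected number = 0.01977 × 664 = 13.13 ≈ 13.

13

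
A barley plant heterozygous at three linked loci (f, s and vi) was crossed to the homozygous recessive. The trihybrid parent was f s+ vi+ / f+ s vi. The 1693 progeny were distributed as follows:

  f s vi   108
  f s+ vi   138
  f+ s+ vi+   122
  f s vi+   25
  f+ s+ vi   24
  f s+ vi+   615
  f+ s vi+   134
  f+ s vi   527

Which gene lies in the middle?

The two rarest classes, f s vi+ and f+ s+ vi, are the double crossovers. Comparing them with the parentals, only the s allele has switched, so s is the middle locus and the order is vi – s – f.

s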